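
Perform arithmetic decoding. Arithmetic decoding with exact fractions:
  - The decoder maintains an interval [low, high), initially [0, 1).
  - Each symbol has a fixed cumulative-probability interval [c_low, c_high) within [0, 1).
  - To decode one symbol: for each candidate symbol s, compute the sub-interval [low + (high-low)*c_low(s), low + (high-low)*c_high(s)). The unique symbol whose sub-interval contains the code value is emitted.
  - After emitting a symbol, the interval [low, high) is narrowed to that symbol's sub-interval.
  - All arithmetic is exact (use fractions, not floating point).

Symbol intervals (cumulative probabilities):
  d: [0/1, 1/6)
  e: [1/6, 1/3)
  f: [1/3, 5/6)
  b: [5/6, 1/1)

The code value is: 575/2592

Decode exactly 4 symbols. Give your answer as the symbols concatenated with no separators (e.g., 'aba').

Step 1: interval [0/1, 1/1), width = 1/1 - 0/1 = 1/1
  'd': [0/1 + 1/1*0/1, 0/1 + 1/1*1/6) = [0/1, 1/6)
  'e': [0/1 + 1/1*1/6, 0/1 + 1/1*1/3) = [1/6, 1/3) <- contains code 575/2592
  'f': [0/1 + 1/1*1/3, 0/1 + 1/1*5/6) = [1/3, 5/6)
  'b': [0/1 + 1/1*5/6, 0/1 + 1/1*1/1) = [5/6, 1/1)
  emit 'e', narrow to [1/6, 1/3)
Step 2: interval [1/6, 1/3), width = 1/3 - 1/6 = 1/6
  'd': [1/6 + 1/6*0/1, 1/6 + 1/6*1/6) = [1/6, 7/36)
  'e': [1/6 + 1/6*1/6, 1/6 + 1/6*1/3) = [7/36, 2/9) <- contains code 575/2592
  'f': [1/6 + 1/6*1/3, 1/6 + 1/6*5/6) = [2/9, 11/36)
  'b': [1/6 + 1/6*5/6, 1/6 + 1/6*1/1) = [11/36, 1/3)
  emit 'e', narrow to [7/36, 2/9)
Step 3: interval [7/36, 2/9), width = 2/9 - 7/36 = 1/36
  'd': [7/36 + 1/36*0/1, 7/36 + 1/36*1/6) = [7/36, 43/216)
  'e': [7/36 + 1/36*1/6, 7/36 + 1/36*1/3) = [43/216, 11/54)
  'f': [7/36 + 1/36*1/3, 7/36 + 1/36*5/6) = [11/54, 47/216)
  'b': [7/36 + 1/36*5/6, 7/36 + 1/36*1/1) = [47/216, 2/9) <- contains code 575/2592
  emit 'b', narrow to [47/216, 2/9)
Step 4: interval [47/216, 2/9), width = 2/9 - 47/216 = 1/216
  'd': [47/216 + 1/216*0/1, 47/216 + 1/216*1/6) = [47/216, 283/1296)
  'e': [47/216 + 1/216*1/6, 47/216 + 1/216*1/3) = [283/1296, 71/324)
  'f': [47/216 + 1/216*1/3, 47/216 + 1/216*5/6) = [71/324, 287/1296)
  'b': [47/216 + 1/216*5/6, 47/216 + 1/216*1/1) = [287/1296, 2/9) <- contains code 575/2592
  emit 'b', narrow to [287/1296, 2/9)

Answer: eebb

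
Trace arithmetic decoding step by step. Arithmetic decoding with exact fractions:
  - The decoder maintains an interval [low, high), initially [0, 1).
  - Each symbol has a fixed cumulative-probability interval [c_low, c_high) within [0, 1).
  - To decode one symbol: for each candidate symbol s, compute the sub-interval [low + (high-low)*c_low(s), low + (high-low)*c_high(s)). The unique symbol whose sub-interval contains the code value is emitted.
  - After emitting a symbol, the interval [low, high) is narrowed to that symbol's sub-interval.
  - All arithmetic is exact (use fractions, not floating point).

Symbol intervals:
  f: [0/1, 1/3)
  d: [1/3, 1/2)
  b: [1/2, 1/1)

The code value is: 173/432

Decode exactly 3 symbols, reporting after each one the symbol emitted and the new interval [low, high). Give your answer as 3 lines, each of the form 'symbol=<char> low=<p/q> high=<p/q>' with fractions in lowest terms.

Answer: symbol=d low=1/3 high=1/2
symbol=d low=7/18 high=5/12
symbol=d low=43/108 high=29/72

Derivation:
Step 1: interval [0/1, 1/1), width = 1/1 - 0/1 = 1/1
  'f': [0/1 + 1/1*0/1, 0/1 + 1/1*1/3) = [0/1, 1/3)
  'd': [0/1 + 1/1*1/3, 0/1 + 1/1*1/2) = [1/3, 1/2) <- contains code 173/432
  'b': [0/1 + 1/1*1/2, 0/1 + 1/1*1/1) = [1/2, 1/1)
  emit 'd', narrow to [1/3, 1/2)
Step 2: interval [1/3, 1/2), width = 1/2 - 1/3 = 1/6
  'f': [1/3 + 1/6*0/1, 1/3 + 1/6*1/3) = [1/3, 7/18)
  'd': [1/3 + 1/6*1/3, 1/3 + 1/6*1/2) = [7/18, 5/12) <- contains code 173/432
  'b': [1/3 + 1/6*1/2, 1/3 + 1/6*1/1) = [5/12, 1/2)
  emit 'd', narrow to [7/18, 5/12)
Step 3: interval [7/18, 5/12), width = 5/12 - 7/18 = 1/36
  'f': [7/18 + 1/36*0/1, 7/18 + 1/36*1/3) = [7/18, 43/108)
  'd': [7/18 + 1/36*1/3, 7/18 + 1/36*1/2) = [43/108, 29/72) <- contains code 173/432
  'b': [7/18 + 1/36*1/2, 7/18 + 1/36*1/1) = [29/72, 5/12)
  emit 'd', narrow to [43/108, 29/72)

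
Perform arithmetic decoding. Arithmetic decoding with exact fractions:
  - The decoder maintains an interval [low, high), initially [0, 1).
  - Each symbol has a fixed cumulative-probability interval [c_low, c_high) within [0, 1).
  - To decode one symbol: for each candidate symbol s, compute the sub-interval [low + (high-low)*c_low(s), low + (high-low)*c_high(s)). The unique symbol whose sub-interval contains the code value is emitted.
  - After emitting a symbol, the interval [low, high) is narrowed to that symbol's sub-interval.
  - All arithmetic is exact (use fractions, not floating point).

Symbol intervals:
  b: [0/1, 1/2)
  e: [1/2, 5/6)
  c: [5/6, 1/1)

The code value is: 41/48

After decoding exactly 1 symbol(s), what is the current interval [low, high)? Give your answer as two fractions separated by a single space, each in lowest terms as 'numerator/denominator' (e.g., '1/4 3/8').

Step 1: interval [0/1, 1/1), width = 1/1 - 0/1 = 1/1
  'b': [0/1 + 1/1*0/1, 0/1 + 1/1*1/2) = [0/1, 1/2)
  'e': [0/1 + 1/1*1/2, 0/1 + 1/1*5/6) = [1/2, 5/6)
  'c': [0/1 + 1/1*5/6, 0/1 + 1/1*1/1) = [5/6, 1/1) <- contains code 41/48
  emit 'c', narrow to [5/6, 1/1)

Answer: 5/6 1/1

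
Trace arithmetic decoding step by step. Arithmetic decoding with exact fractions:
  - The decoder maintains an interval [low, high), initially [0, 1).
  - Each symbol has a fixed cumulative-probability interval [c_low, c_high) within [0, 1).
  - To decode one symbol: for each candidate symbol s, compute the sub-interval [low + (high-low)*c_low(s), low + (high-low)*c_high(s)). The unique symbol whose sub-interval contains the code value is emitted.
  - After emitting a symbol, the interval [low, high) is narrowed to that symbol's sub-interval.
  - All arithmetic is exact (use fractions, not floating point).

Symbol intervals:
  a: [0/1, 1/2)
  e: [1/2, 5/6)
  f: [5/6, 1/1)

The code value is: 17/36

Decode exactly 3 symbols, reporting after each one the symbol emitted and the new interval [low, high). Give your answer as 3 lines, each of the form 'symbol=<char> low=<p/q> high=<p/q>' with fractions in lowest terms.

Step 1: interval [0/1, 1/1), width = 1/1 - 0/1 = 1/1
  'a': [0/1 + 1/1*0/1, 0/1 + 1/1*1/2) = [0/1, 1/2) <- contains code 17/36
  'e': [0/1 + 1/1*1/2, 0/1 + 1/1*5/6) = [1/2, 5/6)
  'f': [0/1 + 1/1*5/6, 0/1 + 1/1*1/1) = [5/6, 1/1)
  emit 'a', narrow to [0/1, 1/2)
Step 2: interval [0/1, 1/2), width = 1/2 - 0/1 = 1/2
  'a': [0/1 + 1/2*0/1, 0/1 + 1/2*1/2) = [0/1, 1/4)
  'e': [0/1 + 1/2*1/2, 0/1 + 1/2*5/6) = [1/4, 5/12)
  'f': [0/1 + 1/2*5/6, 0/1 + 1/2*1/1) = [5/12, 1/2) <- contains code 17/36
  emit 'f', narrow to [5/12, 1/2)
Step 3: interval [5/12, 1/2), width = 1/2 - 5/12 = 1/12
  'a': [5/12 + 1/12*0/1, 5/12 + 1/12*1/2) = [5/12, 11/24)
  'e': [5/12 + 1/12*1/2, 5/12 + 1/12*5/6) = [11/24, 35/72) <- contains code 17/36
  'f': [5/12 + 1/12*5/6, 5/12 + 1/12*1/1) = [35/72, 1/2)
  emit 'e', narrow to [11/24, 35/72)

Answer: symbol=a low=0/1 high=1/2
symbol=f low=5/12 high=1/2
symbol=e low=11/24 high=35/72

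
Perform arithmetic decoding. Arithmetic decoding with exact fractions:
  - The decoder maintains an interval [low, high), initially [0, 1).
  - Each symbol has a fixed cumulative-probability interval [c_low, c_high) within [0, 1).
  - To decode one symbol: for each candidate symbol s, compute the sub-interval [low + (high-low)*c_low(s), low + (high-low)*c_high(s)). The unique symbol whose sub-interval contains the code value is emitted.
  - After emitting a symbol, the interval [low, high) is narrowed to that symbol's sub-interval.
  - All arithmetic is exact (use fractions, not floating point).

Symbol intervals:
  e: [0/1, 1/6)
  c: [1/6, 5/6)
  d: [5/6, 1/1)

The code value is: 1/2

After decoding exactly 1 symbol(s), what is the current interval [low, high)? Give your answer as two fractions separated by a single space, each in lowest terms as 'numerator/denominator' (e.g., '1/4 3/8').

Answer: 1/6 5/6

Derivation:
Step 1: interval [0/1, 1/1), width = 1/1 - 0/1 = 1/1
  'e': [0/1 + 1/1*0/1, 0/1 + 1/1*1/6) = [0/1, 1/6)
  'c': [0/1 + 1/1*1/6, 0/1 + 1/1*5/6) = [1/6, 5/6) <- contains code 1/2
  'd': [0/1 + 1/1*5/6, 0/1 + 1/1*1/1) = [5/6, 1/1)
  emit 'c', narrow to [1/6, 5/6)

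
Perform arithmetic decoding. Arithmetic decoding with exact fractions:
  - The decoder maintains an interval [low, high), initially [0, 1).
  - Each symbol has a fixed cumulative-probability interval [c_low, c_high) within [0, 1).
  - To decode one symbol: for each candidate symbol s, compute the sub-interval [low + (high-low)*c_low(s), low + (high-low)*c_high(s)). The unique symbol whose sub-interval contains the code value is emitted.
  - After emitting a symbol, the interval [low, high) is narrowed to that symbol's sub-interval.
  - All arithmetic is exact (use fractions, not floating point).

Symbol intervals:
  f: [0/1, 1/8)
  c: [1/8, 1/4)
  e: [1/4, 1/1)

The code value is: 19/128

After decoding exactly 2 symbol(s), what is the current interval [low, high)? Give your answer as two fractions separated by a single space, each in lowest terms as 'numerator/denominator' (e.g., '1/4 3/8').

Answer: 9/64 5/32

Derivation:
Step 1: interval [0/1, 1/1), width = 1/1 - 0/1 = 1/1
  'f': [0/1 + 1/1*0/1, 0/1 + 1/1*1/8) = [0/1, 1/8)
  'c': [0/1 + 1/1*1/8, 0/1 + 1/1*1/4) = [1/8, 1/4) <- contains code 19/128
  'e': [0/1 + 1/1*1/4, 0/1 + 1/1*1/1) = [1/4, 1/1)
  emit 'c', narrow to [1/8, 1/4)
Step 2: interval [1/8, 1/4), width = 1/4 - 1/8 = 1/8
  'f': [1/8 + 1/8*0/1, 1/8 + 1/8*1/8) = [1/8, 9/64)
  'c': [1/8 + 1/8*1/8, 1/8 + 1/8*1/4) = [9/64, 5/32) <- contains code 19/128
  'e': [1/8 + 1/8*1/4, 1/8 + 1/8*1/1) = [5/32, 1/4)
  emit 'c', narrow to [9/64, 5/32)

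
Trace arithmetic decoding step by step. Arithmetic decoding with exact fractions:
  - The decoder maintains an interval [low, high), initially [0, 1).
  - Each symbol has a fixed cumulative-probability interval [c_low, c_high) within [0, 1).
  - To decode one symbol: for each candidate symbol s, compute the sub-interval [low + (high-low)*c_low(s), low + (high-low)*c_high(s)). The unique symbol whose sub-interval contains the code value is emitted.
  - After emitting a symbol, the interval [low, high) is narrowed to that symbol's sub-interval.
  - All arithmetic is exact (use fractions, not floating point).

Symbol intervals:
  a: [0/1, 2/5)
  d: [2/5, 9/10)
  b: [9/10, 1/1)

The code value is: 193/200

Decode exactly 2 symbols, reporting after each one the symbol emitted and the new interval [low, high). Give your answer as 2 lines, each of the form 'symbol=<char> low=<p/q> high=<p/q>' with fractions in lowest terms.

Step 1: interval [0/1, 1/1), width = 1/1 - 0/1 = 1/1
  'a': [0/1 + 1/1*0/1, 0/1 + 1/1*2/5) = [0/1, 2/5)
  'd': [0/1 + 1/1*2/5, 0/1 + 1/1*9/10) = [2/5, 9/10)
  'b': [0/1 + 1/1*9/10, 0/1 + 1/1*1/1) = [9/10, 1/1) <- contains code 193/200
  emit 'b', narrow to [9/10, 1/1)
Step 2: interval [9/10, 1/1), width = 1/1 - 9/10 = 1/10
  'a': [9/10 + 1/10*0/1, 9/10 + 1/10*2/5) = [9/10, 47/50)
  'd': [9/10 + 1/10*2/5, 9/10 + 1/10*9/10) = [47/50, 99/100) <- contains code 193/200
  'b': [9/10 + 1/10*9/10, 9/10 + 1/10*1/1) = [99/100, 1/1)
  emit 'd', narrow to [47/50, 99/100)

Answer: symbol=b low=9/10 high=1/1
symbol=d low=47/50 high=99/100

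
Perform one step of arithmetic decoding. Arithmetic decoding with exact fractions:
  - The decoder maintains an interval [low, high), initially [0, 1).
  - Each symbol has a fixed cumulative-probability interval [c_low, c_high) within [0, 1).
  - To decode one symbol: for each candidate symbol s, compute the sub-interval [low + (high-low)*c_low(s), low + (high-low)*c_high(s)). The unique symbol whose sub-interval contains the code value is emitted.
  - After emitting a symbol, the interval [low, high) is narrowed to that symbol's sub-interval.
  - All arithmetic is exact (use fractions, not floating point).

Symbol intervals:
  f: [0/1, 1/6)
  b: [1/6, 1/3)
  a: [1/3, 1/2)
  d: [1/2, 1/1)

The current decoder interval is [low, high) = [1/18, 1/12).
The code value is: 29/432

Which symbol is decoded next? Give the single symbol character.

Interval width = high − low = 1/12 − 1/18 = 1/36
Scaled code = (code − low) / width = (29/432 − 1/18) / 1/36 = 5/12
  f: [0/1, 1/6) 
  b: [1/6, 1/3) 
  a: [1/3, 1/2) ← scaled code falls here ✓
  d: [1/2, 1/1) 

Answer: a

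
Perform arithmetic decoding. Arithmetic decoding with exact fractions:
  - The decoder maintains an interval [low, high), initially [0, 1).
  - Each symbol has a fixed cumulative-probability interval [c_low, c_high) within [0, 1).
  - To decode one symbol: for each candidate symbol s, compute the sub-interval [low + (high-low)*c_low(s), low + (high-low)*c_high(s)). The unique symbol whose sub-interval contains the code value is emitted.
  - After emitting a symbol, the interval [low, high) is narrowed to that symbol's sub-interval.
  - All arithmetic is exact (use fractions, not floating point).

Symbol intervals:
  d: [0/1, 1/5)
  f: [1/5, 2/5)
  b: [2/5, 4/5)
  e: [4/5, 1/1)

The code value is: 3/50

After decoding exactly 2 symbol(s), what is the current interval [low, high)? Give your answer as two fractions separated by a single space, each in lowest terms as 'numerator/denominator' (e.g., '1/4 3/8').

Answer: 1/25 2/25

Derivation:
Step 1: interval [0/1, 1/1), width = 1/1 - 0/1 = 1/1
  'd': [0/1 + 1/1*0/1, 0/1 + 1/1*1/5) = [0/1, 1/5) <- contains code 3/50
  'f': [0/1 + 1/1*1/5, 0/1 + 1/1*2/5) = [1/5, 2/5)
  'b': [0/1 + 1/1*2/5, 0/1 + 1/1*4/5) = [2/5, 4/5)
  'e': [0/1 + 1/1*4/5, 0/1 + 1/1*1/1) = [4/5, 1/1)
  emit 'd', narrow to [0/1, 1/5)
Step 2: interval [0/1, 1/5), width = 1/5 - 0/1 = 1/5
  'd': [0/1 + 1/5*0/1, 0/1 + 1/5*1/5) = [0/1, 1/25)
  'f': [0/1 + 1/5*1/5, 0/1 + 1/5*2/5) = [1/25, 2/25) <- contains code 3/50
  'b': [0/1 + 1/5*2/5, 0/1 + 1/5*4/5) = [2/25, 4/25)
  'e': [0/1 + 1/5*4/5, 0/1 + 1/5*1/1) = [4/25, 1/5)
  emit 'f', narrow to [1/25, 2/25)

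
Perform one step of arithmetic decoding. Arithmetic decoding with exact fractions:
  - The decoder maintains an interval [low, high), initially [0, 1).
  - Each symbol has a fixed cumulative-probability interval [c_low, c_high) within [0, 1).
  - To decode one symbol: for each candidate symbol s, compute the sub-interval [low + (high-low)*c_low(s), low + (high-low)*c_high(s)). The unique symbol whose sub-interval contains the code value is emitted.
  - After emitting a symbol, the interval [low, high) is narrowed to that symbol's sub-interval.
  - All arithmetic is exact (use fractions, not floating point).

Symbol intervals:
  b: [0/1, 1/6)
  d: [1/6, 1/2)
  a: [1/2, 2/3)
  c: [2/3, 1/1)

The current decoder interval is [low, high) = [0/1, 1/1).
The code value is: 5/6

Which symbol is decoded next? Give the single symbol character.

Answer: c

Derivation:
Interval width = high − low = 1/1 − 0/1 = 1/1
Scaled code = (code − low) / width = (5/6 − 0/1) / 1/1 = 5/6
  b: [0/1, 1/6) 
  d: [1/6, 1/2) 
  a: [1/2, 2/3) 
  c: [2/3, 1/1) ← scaled code falls here ✓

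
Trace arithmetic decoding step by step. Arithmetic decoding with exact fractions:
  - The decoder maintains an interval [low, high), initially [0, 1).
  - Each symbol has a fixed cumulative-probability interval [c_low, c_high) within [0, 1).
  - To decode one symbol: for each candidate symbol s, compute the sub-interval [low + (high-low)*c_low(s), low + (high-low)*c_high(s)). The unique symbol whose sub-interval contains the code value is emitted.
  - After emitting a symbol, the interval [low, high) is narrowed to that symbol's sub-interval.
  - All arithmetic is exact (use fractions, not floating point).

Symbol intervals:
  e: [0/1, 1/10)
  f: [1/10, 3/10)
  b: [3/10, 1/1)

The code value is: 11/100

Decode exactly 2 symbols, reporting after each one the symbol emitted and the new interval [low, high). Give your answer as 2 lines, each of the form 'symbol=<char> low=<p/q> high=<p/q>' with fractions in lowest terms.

Step 1: interval [0/1, 1/1), width = 1/1 - 0/1 = 1/1
  'e': [0/1 + 1/1*0/1, 0/1 + 1/1*1/10) = [0/1, 1/10)
  'f': [0/1 + 1/1*1/10, 0/1 + 1/1*3/10) = [1/10, 3/10) <- contains code 11/100
  'b': [0/1 + 1/1*3/10, 0/1 + 1/1*1/1) = [3/10, 1/1)
  emit 'f', narrow to [1/10, 3/10)
Step 2: interval [1/10, 3/10), width = 3/10 - 1/10 = 1/5
  'e': [1/10 + 1/5*0/1, 1/10 + 1/5*1/10) = [1/10, 3/25) <- contains code 11/100
  'f': [1/10 + 1/5*1/10, 1/10 + 1/5*3/10) = [3/25, 4/25)
  'b': [1/10 + 1/5*3/10, 1/10 + 1/5*1/1) = [4/25, 3/10)
  emit 'e', narrow to [1/10, 3/25)

Answer: symbol=f low=1/10 high=3/10
symbol=e low=1/10 high=3/25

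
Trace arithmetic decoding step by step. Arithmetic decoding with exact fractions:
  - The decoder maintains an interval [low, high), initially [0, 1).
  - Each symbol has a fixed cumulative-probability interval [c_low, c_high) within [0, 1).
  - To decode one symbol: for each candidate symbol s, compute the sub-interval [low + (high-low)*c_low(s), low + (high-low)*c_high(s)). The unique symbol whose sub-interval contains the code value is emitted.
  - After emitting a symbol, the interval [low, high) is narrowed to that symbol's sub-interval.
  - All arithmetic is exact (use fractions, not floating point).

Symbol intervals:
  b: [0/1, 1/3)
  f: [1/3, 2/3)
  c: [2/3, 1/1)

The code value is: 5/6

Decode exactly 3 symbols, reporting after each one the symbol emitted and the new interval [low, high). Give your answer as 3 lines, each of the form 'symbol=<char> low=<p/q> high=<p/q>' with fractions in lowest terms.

Answer: symbol=c low=2/3 high=1/1
symbol=f low=7/9 high=8/9
symbol=f low=22/27 high=23/27

Derivation:
Step 1: interval [0/1, 1/1), width = 1/1 - 0/1 = 1/1
  'b': [0/1 + 1/1*0/1, 0/1 + 1/1*1/3) = [0/1, 1/3)
  'f': [0/1 + 1/1*1/3, 0/1 + 1/1*2/3) = [1/3, 2/3)
  'c': [0/1 + 1/1*2/3, 0/1 + 1/1*1/1) = [2/3, 1/1) <- contains code 5/6
  emit 'c', narrow to [2/3, 1/1)
Step 2: interval [2/3, 1/1), width = 1/1 - 2/3 = 1/3
  'b': [2/3 + 1/3*0/1, 2/3 + 1/3*1/3) = [2/3, 7/9)
  'f': [2/3 + 1/3*1/3, 2/3 + 1/3*2/3) = [7/9, 8/9) <- contains code 5/6
  'c': [2/3 + 1/3*2/3, 2/3 + 1/3*1/1) = [8/9, 1/1)
  emit 'f', narrow to [7/9, 8/9)
Step 3: interval [7/9, 8/9), width = 8/9 - 7/9 = 1/9
  'b': [7/9 + 1/9*0/1, 7/9 + 1/9*1/3) = [7/9, 22/27)
  'f': [7/9 + 1/9*1/3, 7/9 + 1/9*2/3) = [22/27, 23/27) <- contains code 5/6
  'c': [7/9 + 1/9*2/3, 7/9 + 1/9*1/1) = [23/27, 8/9)
  emit 'f', narrow to [22/27, 23/27)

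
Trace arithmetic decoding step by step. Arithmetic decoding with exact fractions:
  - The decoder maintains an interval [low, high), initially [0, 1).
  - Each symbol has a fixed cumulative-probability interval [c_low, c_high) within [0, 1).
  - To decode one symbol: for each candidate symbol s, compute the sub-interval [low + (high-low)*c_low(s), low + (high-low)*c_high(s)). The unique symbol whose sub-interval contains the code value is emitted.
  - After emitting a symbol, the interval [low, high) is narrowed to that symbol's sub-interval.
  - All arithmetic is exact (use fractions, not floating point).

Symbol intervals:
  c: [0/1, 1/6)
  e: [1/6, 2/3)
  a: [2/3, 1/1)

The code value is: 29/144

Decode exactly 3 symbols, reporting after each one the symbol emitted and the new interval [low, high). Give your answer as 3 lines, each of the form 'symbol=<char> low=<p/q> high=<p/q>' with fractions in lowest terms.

Step 1: interval [0/1, 1/1), width = 1/1 - 0/1 = 1/1
  'c': [0/1 + 1/1*0/1, 0/1 + 1/1*1/6) = [0/1, 1/6)
  'e': [0/1 + 1/1*1/6, 0/1 + 1/1*2/3) = [1/6, 2/3) <- contains code 29/144
  'a': [0/1 + 1/1*2/3, 0/1 + 1/1*1/1) = [2/3, 1/1)
  emit 'e', narrow to [1/6, 2/3)
Step 2: interval [1/6, 2/3), width = 2/3 - 1/6 = 1/2
  'c': [1/6 + 1/2*0/1, 1/6 + 1/2*1/6) = [1/6, 1/4) <- contains code 29/144
  'e': [1/6 + 1/2*1/6, 1/6 + 1/2*2/3) = [1/4, 1/2)
  'a': [1/6 + 1/2*2/3, 1/6 + 1/2*1/1) = [1/2, 2/3)
  emit 'c', narrow to [1/6, 1/4)
Step 3: interval [1/6, 1/4), width = 1/4 - 1/6 = 1/12
  'c': [1/6 + 1/12*0/1, 1/6 + 1/12*1/6) = [1/6, 13/72)
  'e': [1/6 + 1/12*1/6, 1/6 + 1/12*2/3) = [13/72, 2/9) <- contains code 29/144
  'a': [1/6 + 1/12*2/3, 1/6 + 1/12*1/1) = [2/9, 1/4)
  emit 'e', narrow to [13/72, 2/9)

Answer: symbol=e low=1/6 high=2/3
symbol=c low=1/6 high=1/4
symbol=e low=13/72 high=2/9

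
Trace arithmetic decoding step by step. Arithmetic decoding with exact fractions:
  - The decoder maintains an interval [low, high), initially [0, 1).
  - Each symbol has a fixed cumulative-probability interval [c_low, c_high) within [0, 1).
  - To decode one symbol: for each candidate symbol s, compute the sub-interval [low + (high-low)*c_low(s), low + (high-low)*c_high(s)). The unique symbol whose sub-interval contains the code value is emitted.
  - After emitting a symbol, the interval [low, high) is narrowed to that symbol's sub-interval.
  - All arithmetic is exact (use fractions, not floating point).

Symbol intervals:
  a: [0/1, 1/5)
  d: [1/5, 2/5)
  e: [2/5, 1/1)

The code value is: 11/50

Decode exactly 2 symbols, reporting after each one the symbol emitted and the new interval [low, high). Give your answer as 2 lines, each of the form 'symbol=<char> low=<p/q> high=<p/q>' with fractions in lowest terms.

Step 1: interval [0/1, 1/1), width = 1/1 - 0/1 = 1/1
  'a': [0/1 + 1/1*0/1, 0/1 + 1/1*1/5) = [0/1, 1/5)
  'd': [0/1 + 1/1*1/5, 0/1 + 1/1*2/5) = [1/5, 2/5) <- contains code 11/50
  'e': [0/1 + 1/1*2/5, 0/1 + 1/1*1/1) = [2/5, 1/1)
  emit 'd', narrow to [1/5, 2/5)
Step 2: interval [1/5, 2/5), width = 2/5 - 1/5 = 1/5
  'a': [1/5 + 1/5*0/1, 1/5 + 1/5*1/5) = [1/5, 6/25) <- contains code 11/50
  'd': [1/5 + 1/5*1/5, 1/5 + 1/5*2/5) = [6/25, 7/25)
  'e': [1/5 + 1/5*2/5, 1/5 + 1/5*1/1) = [7/25, 2/5)
  emit 'a', narrow to [1/5, 6/25)

Answer: symbol=d low=1/5 high=2/5
symbol=a low=1/5 high=6/25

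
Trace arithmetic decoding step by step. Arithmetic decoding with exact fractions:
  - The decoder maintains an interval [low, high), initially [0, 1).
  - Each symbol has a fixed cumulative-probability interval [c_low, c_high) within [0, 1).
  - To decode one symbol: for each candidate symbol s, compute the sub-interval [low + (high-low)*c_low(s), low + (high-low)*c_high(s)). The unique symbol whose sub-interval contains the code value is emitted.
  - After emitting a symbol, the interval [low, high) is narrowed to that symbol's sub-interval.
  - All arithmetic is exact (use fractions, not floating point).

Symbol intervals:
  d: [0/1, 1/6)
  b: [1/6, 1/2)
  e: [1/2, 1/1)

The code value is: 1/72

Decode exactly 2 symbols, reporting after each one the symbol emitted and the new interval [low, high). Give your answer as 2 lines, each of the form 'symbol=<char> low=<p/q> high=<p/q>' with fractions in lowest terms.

Answer: symbol=d low=0/1 high=1/6
symbol=d low=0/1 high=1/36

Derivation:
Step 1: interval [0/1, 1/1), width = 1/1 - 0/1 = 1/1
  'd': [0/1 + 1/1*0/1, 0/1 + 1/1*1/6) = [0/1, 1/6) <- contains code 1/72
  'b': [0/1 + 1/1*1/6, 0/1 + 1/1*1/2) = [1/6, 1/2)
  'e': [0/1 + 1/1*1/2, 0/1 + 1/1*1/1) = [1/2, 1/1)
  emit 'd', narrow to [0/1, 1/6)
Step 2: interval [0/1, 1/6), width = 1/6 - 0/1 = 1/6
  'd': [0/1 + 1/6*0/1, 0/1 + 1/6*1/6) = [0/1, 1/36) <- contains code 1/72
  'b': [0/1 + 1/6*1/6, 0/1 + 1/6*1/2) = [1/36, 1/12)
  'e': [0/1 + 1/6*1/2, 0/1 + 1/6*1/1) = [1/12, 1/6)
  emit 'd', narrow to [0/1, 1/36)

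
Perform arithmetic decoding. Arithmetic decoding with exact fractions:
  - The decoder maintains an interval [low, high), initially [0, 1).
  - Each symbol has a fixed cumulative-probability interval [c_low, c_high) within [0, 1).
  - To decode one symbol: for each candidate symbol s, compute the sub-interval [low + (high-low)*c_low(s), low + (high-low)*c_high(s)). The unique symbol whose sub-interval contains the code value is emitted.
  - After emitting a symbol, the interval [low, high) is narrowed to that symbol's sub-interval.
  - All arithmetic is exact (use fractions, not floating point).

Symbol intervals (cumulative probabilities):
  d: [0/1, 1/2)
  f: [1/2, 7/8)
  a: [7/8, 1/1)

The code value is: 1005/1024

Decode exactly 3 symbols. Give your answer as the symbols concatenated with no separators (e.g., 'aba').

Answer: afa

Derivation:
Step 1: interval [0/1, 1/1), width = 1/1 - 0/1 = 1/1
  'd': [0/1 + 1/1*0/1, 0/1 + 1/1*1/2) = [0/1, 1/2)
  'f': [0/1 + 1/1*1/2, 0/1 + 1/1*7/8) = [1/2, 7/8)
  'a': [0/1 + 1/1*7/8, 0/1 + 1/1*1/1) = [7/8, 1/1) <- contains code 1005/1024
  emit 'a', narrow to [7/8, 1/1)
Step 2: interval [7/8, 1/1), width = 1/1 - 7/8 = 1/8
  'd': [7/8 + 1/8*0/1, 7/8 + 1/8*1/2) = [7/8, 15/16)
  'f': [7/8 + 1/8*1/2, 7/8 + 1/8*7/8) = [15/16, 63/64) <- contains code 1005/1024
  'a': [7/8 + 1/8*7/8, 7/8 + 1/8*1/1) = [63/64, 1/1)
  emit 'f', narrow to [15/16, 63/64)
Step 3: interval [15/16, 63/64), width = 63/64 - 15/16 = 3/64
  'd': [15/16 + 3/64*0/1, 15/16 + 3/64*1/2) = [15/16, 123/128)
  'f': [15/16 + 3/64*1/2, 15/16 + 3/64*7/8) = [123/128, 501/512)
  'a': [15/16 + 3/64*7/8, 15/16 + 3/64*1/1) = [501/512, 63/64) <- contains code 1005/1024
  emit 'a', narrow to [501/512, 63/64)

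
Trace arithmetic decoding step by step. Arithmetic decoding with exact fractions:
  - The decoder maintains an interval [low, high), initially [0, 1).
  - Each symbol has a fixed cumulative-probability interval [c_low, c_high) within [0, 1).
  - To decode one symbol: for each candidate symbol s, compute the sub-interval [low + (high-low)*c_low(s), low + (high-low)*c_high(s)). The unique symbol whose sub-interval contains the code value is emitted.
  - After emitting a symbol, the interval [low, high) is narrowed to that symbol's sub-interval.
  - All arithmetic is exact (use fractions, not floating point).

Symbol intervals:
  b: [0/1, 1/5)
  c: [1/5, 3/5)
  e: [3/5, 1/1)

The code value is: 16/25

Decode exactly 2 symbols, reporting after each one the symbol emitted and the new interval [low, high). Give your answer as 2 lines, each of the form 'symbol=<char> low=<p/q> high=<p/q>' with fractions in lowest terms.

Step 1: interval [0/1, 1/1), width = 1/1 - 0/1 = 1/1
  'b': [0/1 + 1/1*0/1, 0/1 + 1/1*1/5) = [0/1, 1/5)
  'c': [0/1 + 1/1*1/5, 0/1 + 1/1*3/5) = [1/5, 3/5)
  'e': [0/1 + 1/1*3/5, 0/1 + 1/1*1/1) = [3/5, 1/1) <- contains code 16/25
  emit 'e', narrow to [3/5, 1/1)
Step 2: interval [3/5, 1/1), width = 1/1 - 3/5 = 2/5
  'b': [3/5 + 2/5*0/1, 3/5 + 2/5*1/5) = [3/5, 17/25) <- contains code 16/25
  'c': [3/5 + 2/5*1/5, 3/5 + 2/5*3/5) = [17/25, 21/25)
  'e': [3/5 + 2/5*3/5, 3/5 + 2/5*1/1) = [21/25, 1/1)
  emit 'b', narrow to [3/5, 17/25)

Answer: symbol=e low=3/5 high=1/1
symbol=b low=3/5 high=17/25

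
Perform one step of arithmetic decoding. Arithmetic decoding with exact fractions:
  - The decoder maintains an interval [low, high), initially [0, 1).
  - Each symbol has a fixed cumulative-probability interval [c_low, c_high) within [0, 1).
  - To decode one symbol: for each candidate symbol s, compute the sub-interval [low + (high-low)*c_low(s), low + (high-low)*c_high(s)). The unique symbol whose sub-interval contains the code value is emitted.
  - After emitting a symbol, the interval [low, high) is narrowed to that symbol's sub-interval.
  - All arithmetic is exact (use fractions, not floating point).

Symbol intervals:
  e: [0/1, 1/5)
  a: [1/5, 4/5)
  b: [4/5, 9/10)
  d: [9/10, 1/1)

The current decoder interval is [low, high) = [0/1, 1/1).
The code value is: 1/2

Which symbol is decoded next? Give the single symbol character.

Answer: a

Derivation:
Interval width = high − low = 1/1 − 0/1 = 1/1
Scaled code = (code − low) / width = (1/2 − 0/1) / 1/1 = 1/2
  e: [0/1, 1/5) 
  a: [1/5, 4/5) ← scaled code falls here ✓
  b: [4/5, 9/10) 
  d: [9/10, 1/1) 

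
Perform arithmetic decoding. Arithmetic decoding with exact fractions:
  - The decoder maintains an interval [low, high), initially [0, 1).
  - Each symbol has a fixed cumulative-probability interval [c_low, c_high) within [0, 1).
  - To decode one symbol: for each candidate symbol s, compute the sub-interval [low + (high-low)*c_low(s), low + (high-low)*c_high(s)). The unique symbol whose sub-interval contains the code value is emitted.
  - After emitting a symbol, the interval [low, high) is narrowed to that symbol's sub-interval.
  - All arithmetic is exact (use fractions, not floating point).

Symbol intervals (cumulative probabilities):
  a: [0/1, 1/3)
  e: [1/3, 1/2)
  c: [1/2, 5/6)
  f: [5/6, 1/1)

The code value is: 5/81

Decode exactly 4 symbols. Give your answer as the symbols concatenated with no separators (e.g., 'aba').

Step 1: interval [0/1, 1/1), width = 1/1 - 0/1 = 1/1
  'a': [0/1 + 1/1*0/1, 0/1 + 1/1*1/3) = [0/1, 1/3) <- contains code 5/81
  'e': [0/1 + 1/1*1/3, 0/1 + 1/1*1/2) = [1/3, 1/2)
  'c': [0/1 + 1/1*1/2, 0/1 + 1/1*5/6) = [1/2, 5/6)
  'f': [0/1 + 1/1*5/6, 0/1 + 1/1*1/1) = [5/6, 1/1)
  emit 'a', narrow to [0/1, 1/3)
Step 2: interval [0/1, 1/3), width = 1/3 - 0/1 = 1/3
  'a': [0/1 + 1/3*0/1, 0/1 + 1/3*1/3) = [0/1, 1/9) <- contains code 5/81
  'e': [0/1 + 1/3*1/3, 0/1 + 1/3*1/2) = [1/9, 1/6)
  'c': [0/1 + 1/3*1/2, 0/1 + 1/3*5/6) = [1/6, 5/18)
  'f': [0/1 + 1/3*5/6, 0/1 + 1/3*1/1) = [5/18, 1/3)
  emit 'a', narrow to [0/1, 1/9)
Step 3: interval [0/1, 1/9), width = 1/9 - 0/1 = 1/9
  'a': [0/1 + 1/9*0/1, 0/1 + 1/9*1/3) = [0/1, 1/27)
  'e': [0/1 + 1/9*1/3, 0/1 + 1/9*1/2) = [1/27, 1/18)
  'c': [0/1 + 1/9*1/2, 0/1 + 1/9*5/6) = [1/18, 5/54) <- contains code 5/81
  'f': [0/1 + 1/9*5/6, 0/1 + 1/9*1/1) = [5/54, 1/9)
  emit 'c', narrow to [1/18, 5/54)
Step 4: interval [1/18, 5/54), width = 5/54 - 1/18 = 1/27
  'a': [1/18 + 1/27*0/1, 1/18 + 1/27*1/3) = [1/18, 11/162) <- contains code 5/81
  'e': [1/18 + 1/27*1/3, 1/18 + 1/27*1/2) = [11/162, 2/27)
  'c': [1/18 + 1/27*1/2, 1/18 + 1/27*5/6) = [2/27, 7/81)
  'f': [1/18 + 1/27*5/6, 1/18 + 1/27*1/1) = [7/81, 5/54)
  emit 'a', narrow to [1/18, 11/162)

Answer: aaca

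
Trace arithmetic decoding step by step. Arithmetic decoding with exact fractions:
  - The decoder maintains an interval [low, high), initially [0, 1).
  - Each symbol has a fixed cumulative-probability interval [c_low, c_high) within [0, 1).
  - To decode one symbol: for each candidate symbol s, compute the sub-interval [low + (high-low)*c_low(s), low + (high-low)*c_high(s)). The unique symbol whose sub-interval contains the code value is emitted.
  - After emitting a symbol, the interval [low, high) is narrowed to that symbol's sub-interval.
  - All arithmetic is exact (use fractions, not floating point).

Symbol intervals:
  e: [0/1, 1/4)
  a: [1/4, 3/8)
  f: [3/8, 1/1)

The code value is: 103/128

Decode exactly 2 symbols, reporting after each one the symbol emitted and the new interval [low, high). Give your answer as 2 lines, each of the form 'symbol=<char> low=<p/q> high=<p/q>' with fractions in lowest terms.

Answer: symbol=f low=3/8 high=1/1
symbol=f low=39/64 high=1/1

Derivation:
Step 1: interval [0/1, 1/1), width = 1/1 - 0/1 = 1/1
  'e': [0/1 + 1/1*0/1, 0/1 + 1/1*1/4) = [0/1, 1/4)
  'a': [0/1 + 1/1*1/4, 0/1 + 1/1*3/8) = [1/4, 3/8)
  'f': [0/1 + 1/1*3/8, 0/1 + 1/1*1/1) = [3/8, 1/1) <- contains code 103/128
  emit 'f', narrow to [3/8, 1/1)
Step 2: interval [3/8, 1/1), width = 1/1 - 3/8 = 5/8
  'e': [3/8 + 5/8*0/1, 3/8 + 5/8*1/4) = [3/8, 17/32)
  'a': [3/8 + 5/8*1/4, 3/8 + 5/8*3/8) = [17/32, 39/64)
  'f': [3/8 + 5/8*3/8, 3/8 + 5/8*1/1) = [39/64, 1/1) <- contains code 103/128
  emit 'f', narrow to [39/64, 1/1)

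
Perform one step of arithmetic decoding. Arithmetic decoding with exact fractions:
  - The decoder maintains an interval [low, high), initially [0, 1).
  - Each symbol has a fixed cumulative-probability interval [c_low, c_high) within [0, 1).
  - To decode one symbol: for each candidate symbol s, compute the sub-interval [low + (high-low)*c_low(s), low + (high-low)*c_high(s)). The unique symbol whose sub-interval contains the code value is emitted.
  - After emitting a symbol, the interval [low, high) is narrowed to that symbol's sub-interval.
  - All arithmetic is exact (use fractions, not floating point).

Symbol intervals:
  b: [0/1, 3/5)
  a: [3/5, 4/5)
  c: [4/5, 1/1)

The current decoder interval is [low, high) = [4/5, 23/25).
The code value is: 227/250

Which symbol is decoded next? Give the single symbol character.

Interval width = high − low = 23/25 − 4/5 = 3/25
Scaled code = (code − low) / width = (227/250 − 4/5) / 3/25 = 9/10
  b: [0/1, 3/5) 
  a: [3/5, 4/5) 
  c: [4/5, 1/1) ← scaled code falls here ✓

Answer: c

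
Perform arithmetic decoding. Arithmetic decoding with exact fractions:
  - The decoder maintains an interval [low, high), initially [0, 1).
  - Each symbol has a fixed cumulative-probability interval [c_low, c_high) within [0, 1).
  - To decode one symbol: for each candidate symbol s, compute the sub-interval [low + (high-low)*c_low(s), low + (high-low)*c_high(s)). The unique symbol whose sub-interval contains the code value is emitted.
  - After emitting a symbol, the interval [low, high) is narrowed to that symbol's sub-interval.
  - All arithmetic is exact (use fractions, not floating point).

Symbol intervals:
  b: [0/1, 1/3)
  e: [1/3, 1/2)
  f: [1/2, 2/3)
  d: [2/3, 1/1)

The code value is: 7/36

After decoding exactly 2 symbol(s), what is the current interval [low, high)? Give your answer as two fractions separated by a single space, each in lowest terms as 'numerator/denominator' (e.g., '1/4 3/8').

Answer: 1/6 2/9

Derivation:
Step 1: interval [0/1, 1/1), width = 1/1 - 0/1 = 1/1
  'b': [0/1 + 1/1*0/1, 0/1 + 1/1*1/3) = [0/1, 1/3) <- contains code 7/36
  'e': [0/1 + 1/1*1/3, 0/1 + 1/1*1/2) = [1/3, 1/2)
  'f': [0/1 + 1/1*1/2, 0/1 + 1/1*2/3) = [1/2, 2/3)
  'd': [0/1 + 1/1*2/3, 0/1 + 1/1*1/1) = [2/3, 1/1)
  emit 'b', narrow to [0/1, 1/3)
Step 2: interval [0/1, 1/3), width = 1/3 - 0/1 = 1/3
  'b': [0/1 + 1/3*0/1, 0/1 + 1/3*1/3) = [0/1, 1/9)
  'e': [0/1 + 1/3*1/3, 0/1 + 1/3*1/2) = [1/9, 1/6)
  'f': [0/1 + 1/3*1/2, 0/1 + 1/3*2/3) = [1/6, 2/9) <- contains code 7/36
  'd': [0/1 + 1/3*2/3, 0/1 + 1/3*1/1) = [2/9, 1/3)
  emit 'f', narrow to [1/6, 2/9)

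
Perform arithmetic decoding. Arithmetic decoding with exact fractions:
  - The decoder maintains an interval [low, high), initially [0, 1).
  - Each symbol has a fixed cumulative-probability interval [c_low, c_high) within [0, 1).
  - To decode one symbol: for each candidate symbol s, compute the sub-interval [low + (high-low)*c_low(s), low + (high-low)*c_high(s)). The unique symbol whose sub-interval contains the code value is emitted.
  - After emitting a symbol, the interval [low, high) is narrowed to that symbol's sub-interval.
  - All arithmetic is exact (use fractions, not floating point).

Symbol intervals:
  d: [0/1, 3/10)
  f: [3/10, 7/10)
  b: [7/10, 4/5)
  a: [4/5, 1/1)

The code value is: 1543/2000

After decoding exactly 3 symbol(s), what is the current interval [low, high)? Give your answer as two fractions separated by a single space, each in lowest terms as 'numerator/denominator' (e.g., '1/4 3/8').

Answer: 77/100 773/1000

Derivation:
Step 1: interval [0/1, 1/1), width = 1/1 - 0/1 = 1/1
  'd': [0/1 + 1/1*0/1, 0/1 + 1/1*3/10) = [0/1, 3/10)
  'f': [0/1 + 1/1*3/10, 0/1 + 1/1*7/10) = [3/10, 7/10)
  'b': [0/1 + 1/1*7/10, 0/1 + 1/1*4/5) = [7/10, 4/5) <- contains code 1543/2000
  'a': [0/1 + 1/1*4/5, 0/1 + 1/1*1/1) = [4/5, 1/1)
  emit 'b', narrow to [7/10, 4/5)
Step 2: interval [7/10, 4/5), width = 4/5 - 7/10 = 1/10
  'd': [7/10 + 1/10*0/1, 7/10 + 1/10*3/10) = [7/10, 73/100)
  'f': [7/10 + 1/10*3/10, 7/10 + 1/10*7/10) = [73/100, 77/100)
  'b': [7/10 + 1/10*7/10, 7/10 + 1/10*4/5) = [77/100, 39/50) <- contains code 1543/2000
  'a': [7/10 + 1/10*4/5, 7/10 + 1/10*1/1) = [39/50, 4/5)
  emit 'b', narrow to [77/100, 39/50)
Step 3: interval [77/100, 39/50), width = 39/50 - 77/100 = 1/100
  'd': [77/100 + 1/100*0/1, 77/100 + 1/100*3/10) = [77/100, 773/1000) <- contains code 1543/2000
  'f': [77/100 + 1/100*3/10, 77/100 + 1/100*7/10) = [773/1000, 777/1000)
  'b': [77/100 + 1/100*7/10, 77/100 + 1/100*4/5) = [777/1000, 389/500)
  'a': [77/100 + 1/100*4/5, 77/100 + 1/100*1/1) = [389/500, 39/50)
  emit 'd', narrow to [77/100, 773/1000)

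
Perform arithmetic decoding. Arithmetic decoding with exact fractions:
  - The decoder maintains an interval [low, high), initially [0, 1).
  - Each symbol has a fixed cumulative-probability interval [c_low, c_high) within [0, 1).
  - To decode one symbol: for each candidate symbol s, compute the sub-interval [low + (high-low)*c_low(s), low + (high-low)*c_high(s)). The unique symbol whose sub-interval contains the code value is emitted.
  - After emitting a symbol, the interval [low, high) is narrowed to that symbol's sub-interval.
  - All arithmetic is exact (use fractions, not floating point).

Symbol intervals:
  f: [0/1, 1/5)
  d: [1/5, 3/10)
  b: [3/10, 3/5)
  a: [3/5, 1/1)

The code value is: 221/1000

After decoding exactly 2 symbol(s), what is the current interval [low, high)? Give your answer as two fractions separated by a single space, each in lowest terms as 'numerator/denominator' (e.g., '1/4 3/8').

Answer: 11/50 23/100

Derivation:
Step 1: interval [0/1, 1/1), width = 1/1 - 0/1 = 1/1
  'f': [0/1 + 1/1*0/1, 0/1 + 1/1*1/5) = [0/1, 1/5)
  'd': [0/1 + 1/1*1/5, 0/1 + 1/1*3/10) = [1/5, 3/10) <- contains code 221/1000
  'b': [0/1 + 1/1*3/10, 0/1 + 1/1*3/5) = [3/10, 3/5)
  'a': [0/1 + 1/1*3/5, 0/1 + 1/1*1/1) = [3/5, 1/1)
  emit 'd', narrow to [1/5, 3/10)
Step 2: interval [1/5, 3/10), width = 3/10 - 1/5 = 1/10
  'f': [1/5 + 1/10*0/1, 1/5 + 1/10*1/5) = [1/5, 11/50)
  'd': [1/5 + 1/10*1/5, 1/5 + 1/10*3/10) = [11/50, 23/100) <- contains code 221/1000
  'b': [1/5 + 1/10*3/10, 1/5 + 1/10*3/5) = [23/100, 13/50)
  'a': [1/5 + 1/10*3/5, 1/5 + 1/10*1/1) = [13/50, 3/10)
  emit 'd', narrow to [11/50, 23/100)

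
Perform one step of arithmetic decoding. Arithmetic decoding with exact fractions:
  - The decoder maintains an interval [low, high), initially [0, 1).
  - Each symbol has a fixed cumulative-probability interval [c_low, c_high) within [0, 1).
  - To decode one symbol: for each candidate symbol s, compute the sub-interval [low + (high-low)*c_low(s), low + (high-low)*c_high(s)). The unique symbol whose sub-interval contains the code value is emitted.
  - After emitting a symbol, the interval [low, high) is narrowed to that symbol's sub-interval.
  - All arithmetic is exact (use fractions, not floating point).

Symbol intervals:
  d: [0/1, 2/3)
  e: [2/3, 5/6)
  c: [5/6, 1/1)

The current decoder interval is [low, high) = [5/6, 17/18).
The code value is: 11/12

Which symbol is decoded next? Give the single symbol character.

Interval width = high − low = 17/18 − 5/6 = 1/9
Scaled code = (code − low) / width = (11/12 − 5/6) / 1/9 = 3/4
  d: [0/1, 2/3) 
  e: [2/3, 5/6) ← scaled code falls here ✓
  c: [5/6, 1/1) 

Answer: e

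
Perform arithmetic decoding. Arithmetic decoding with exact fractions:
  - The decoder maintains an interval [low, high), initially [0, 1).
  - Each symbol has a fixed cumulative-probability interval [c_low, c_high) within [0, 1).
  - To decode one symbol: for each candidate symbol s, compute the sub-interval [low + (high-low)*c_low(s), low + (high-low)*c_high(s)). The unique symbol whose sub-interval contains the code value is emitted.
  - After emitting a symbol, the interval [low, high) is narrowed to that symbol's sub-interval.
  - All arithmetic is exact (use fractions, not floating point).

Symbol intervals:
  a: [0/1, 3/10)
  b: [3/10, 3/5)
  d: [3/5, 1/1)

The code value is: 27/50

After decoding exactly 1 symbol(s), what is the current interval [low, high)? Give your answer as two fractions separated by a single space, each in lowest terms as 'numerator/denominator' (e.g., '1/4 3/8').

Answer: 3/10 3/5

Derivation:
Step 1: interval [0/1, 1/1), width = 1/1 - 0/1 = 1/1
  'a': [0/1 + 1/1*0/1, 0/1 + 1/1*3/10) = [0/1, 3/10)
  'b': [0/1 + 1/1*3/10, 0/1 + 1/1*3/5) = [3/10, 3/5) <- contains code 27/50
  'd': [0/1 + 1/1*3/5, 0/1 + 1/1*1/1) = [3/5, 1/1)
  emit 'b', narrow to [3/10, 3/5)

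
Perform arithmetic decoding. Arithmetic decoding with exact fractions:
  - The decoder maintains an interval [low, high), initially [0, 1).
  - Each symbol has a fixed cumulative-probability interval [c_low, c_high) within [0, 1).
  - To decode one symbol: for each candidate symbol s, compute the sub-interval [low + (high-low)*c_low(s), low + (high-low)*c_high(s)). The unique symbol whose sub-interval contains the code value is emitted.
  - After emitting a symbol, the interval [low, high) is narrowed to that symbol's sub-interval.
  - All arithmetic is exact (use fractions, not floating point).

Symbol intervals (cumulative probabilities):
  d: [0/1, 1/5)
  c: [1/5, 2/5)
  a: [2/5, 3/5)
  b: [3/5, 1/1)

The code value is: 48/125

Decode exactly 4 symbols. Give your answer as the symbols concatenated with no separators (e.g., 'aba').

Step 1: interval [0/1, 1/1), width = 1/1 - 0/1 = 1/1
  'd': [0/1 + 1/1*0/1, 0/1 + 1/1*1/5) = [0/1, 1/5)
  'c': [0/1 + 1/1*1/5, 0/1 + 1/1*2/5) = [1/5, 2/5) <- contains code 48/125
  'a': [0/1 + 1/1*2/5, 0/1 + 1/1*3/5) = [2/5, 3/5)
  'b': [0/1 + 1/1*3/5, 0/1 + 1/1*1/1) = [3/5, 1/1)
  emit 'c', narrow to [1/5, 2/5)
Step 2: interval [1/5, 2/5), width = 2/5 - 1/5 = 1/5
  'd': [1/5 + 1/5*0/1, 1/5 + 1/5*1/5) = [1/5, 6/25)
  'c': [1/5 + 1/5*1/5, 1/5 + 1/5*2/5) = [6/25, 7/25)
  'a': [1/5 + 1/5*2/5, 1/5 + 1/5*3/5) = [7/25, 8/25)
  'b': [1/5 + 1/5*3/5, 1/5 + 1/5*1/1) = [8/25, 2/5) <- contains code 48/125
  emit 'b', narrow to [8/25, 2/5)
Step 3: interval [8/25, 2/5), width = 2/5 - 8/25 = 2/25
  'd': [8/25 + 2/25*0/1, 8/25 + 2/25*1/5) = [8/25, 42/125)
  'c': [8/25 + 2/25*1/5, 8/25 + 2/25*2/5) = [42/125, 44/125)
  'a': [8/25 + 2/25*2/5, 8/25 + 2/25*3/5) = [44/125, 46/125)
  'b': [8/25 + 2/25*3/5, 8/25 + 2/25*1/1) = [46/125, 2/5) <- contains code 48/125
  emit 'b', narrow to [46/125, 2/5)
Step 4: interval [46/125, 2/5), width = 2/5 - 46/125 = 4/125
  'd': [46/125 + 4/125*0/1, 46/125 + 4/125*1/5) = [46/125, 234/625)
  'c': [46/125 + 4/125*1/5, 46/125 + 4/125*2/5) = [234/625, 238/625)
  'a': [46/125 + 4/125*2/5, 46/125 + 4/125*3/5) = [238/625, 242/625) <- contains code 48/125
  'b': [46/125 + 4/125*3/5, 46/125 + 4/125*1/1) = [242/625, 2/5)
  emit 'a', narrow to [238/625, 242/625)

Answer: cbba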